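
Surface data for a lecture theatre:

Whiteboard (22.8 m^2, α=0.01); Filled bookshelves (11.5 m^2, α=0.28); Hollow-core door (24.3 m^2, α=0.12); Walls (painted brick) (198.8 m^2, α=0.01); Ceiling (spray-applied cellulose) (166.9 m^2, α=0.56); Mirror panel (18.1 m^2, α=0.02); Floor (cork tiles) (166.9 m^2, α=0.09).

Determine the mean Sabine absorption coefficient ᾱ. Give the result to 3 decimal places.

Total surface area S = 609.3 m^2.
Σ(Sᵢαᵢ) = 22.8×0.01 + 11.5×0.28 + 24.3×0.12 + 198.8×0.01 + 166.9×0.56 + 18.1×0.02 + 166.9×0.09 = 117.199.
ᾱ = 117.199 / 609.3 = 0.192.

0.192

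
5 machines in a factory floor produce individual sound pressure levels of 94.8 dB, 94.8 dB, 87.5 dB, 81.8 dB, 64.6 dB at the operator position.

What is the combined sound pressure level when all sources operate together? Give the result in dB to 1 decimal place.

98.3 dB

Sum in the linear (power) domain: Σ 10^(Lᵢ/10) = 10^(94.8/10) + 10^(94.8/10) + 10^(87.5/10) + 10^(81.8/10) + 10^(64.6/10) = 6.756e+09.
Back to dB: 10·log₁₀ Σ = 98.3 dB.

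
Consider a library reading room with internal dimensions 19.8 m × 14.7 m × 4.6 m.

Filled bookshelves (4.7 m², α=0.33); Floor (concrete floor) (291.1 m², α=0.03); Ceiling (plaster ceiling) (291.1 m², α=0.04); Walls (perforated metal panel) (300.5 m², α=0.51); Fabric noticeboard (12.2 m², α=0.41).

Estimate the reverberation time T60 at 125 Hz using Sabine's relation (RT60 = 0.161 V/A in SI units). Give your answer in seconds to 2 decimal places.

Equivalent absorption area: A = 4.7×0.33 + 291.1×0.03 + 291.1×0.04 + 300.5×0.51 + 12.2×0.41 = 180.185 m².
Room volume: 1338.876 m³.
Sabine: RT60 = 0.161 × 1338.876 / 180.185 = 1.20 s.

1.20 sec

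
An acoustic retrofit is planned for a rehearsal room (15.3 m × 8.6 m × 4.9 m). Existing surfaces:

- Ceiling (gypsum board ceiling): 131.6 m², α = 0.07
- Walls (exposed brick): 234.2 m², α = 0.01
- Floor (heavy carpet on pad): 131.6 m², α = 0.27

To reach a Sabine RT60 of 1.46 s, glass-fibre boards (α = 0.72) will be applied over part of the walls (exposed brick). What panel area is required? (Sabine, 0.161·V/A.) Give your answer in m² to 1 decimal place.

A₁ = Σ Sᵢαᵢ = 131.6*0.07 + 234.2*0.01 + 131.6*0.27 = 47.086 sabins.
Required A₂ = 0.161·644.742/1.46 = 71.098 sabins.
Absorption to add: 71.098 − 47.086 = 24.012 sabins.
Each m² of panel replacing the walls (exposed brick) adds (0.72 − 0.01) = 0.71 sabins.
Panel area = 24.012 / 0.71 = 33.8 m².

33.8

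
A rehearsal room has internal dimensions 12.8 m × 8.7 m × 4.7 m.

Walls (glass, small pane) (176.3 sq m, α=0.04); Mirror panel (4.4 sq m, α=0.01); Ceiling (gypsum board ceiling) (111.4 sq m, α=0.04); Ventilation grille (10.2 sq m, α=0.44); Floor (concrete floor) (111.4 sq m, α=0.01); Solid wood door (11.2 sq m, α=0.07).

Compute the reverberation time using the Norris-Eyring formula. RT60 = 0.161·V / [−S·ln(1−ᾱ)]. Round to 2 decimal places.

4.60 s

Total surface area S = 176.3 + 4.4 + 111.4 + 10.2 + 111.4 + 11.2 = 424.9 sq m.
Absorption A = 176.3·0.04 + 4.4·0.01 + 111.4·0.04 + 10.2·0.44 + 111.4·0.01 + 11.2·0.07 = 17.938 sabins.
Mean coefficient ᾱ = A/S = 0.0422.
Eyring denominator: −S ln(1−ᾱ) = 18.320.
V = 12.8 × 8.7 × 4.7 = 523.392 m³.
T = 0.161·V/[−S·ln(1−ᾱ)] = 0.161·523.392/18.320 = 4.60 s.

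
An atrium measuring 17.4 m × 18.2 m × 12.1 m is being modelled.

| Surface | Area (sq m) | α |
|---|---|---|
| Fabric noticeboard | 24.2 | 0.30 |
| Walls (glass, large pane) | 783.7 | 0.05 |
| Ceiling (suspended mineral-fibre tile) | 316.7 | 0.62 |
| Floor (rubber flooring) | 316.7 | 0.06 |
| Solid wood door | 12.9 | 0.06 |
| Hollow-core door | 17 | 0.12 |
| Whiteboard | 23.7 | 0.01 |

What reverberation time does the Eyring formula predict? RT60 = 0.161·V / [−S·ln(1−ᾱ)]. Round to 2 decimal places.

2.12 seconds

Total surface area S = 24.2 + 783.7 + 316.7 + 316.7 + 12.9 + 17 + 23.7 = 1494.9 sq m.
Absorption A = 24.2×0.30 + 783.7×0.05 + 316.7×0.62 + 316.7×0.06 + 12.9×0.06 + 17×0.12 + 23.7×0.01 = 264.852 sabins.
Mean coefficient ᾱ = A/S = 0.1772.
Eyring denominator: −S ln(1−ᾱ) = 291.568.
V = 17.4 × 18.2 × 12.1 = 3831.828 m³.
T = 0.161·V/[−S·ln(1−ᾱ)] = 0.161·3831.828/291.568 = 2.12 s.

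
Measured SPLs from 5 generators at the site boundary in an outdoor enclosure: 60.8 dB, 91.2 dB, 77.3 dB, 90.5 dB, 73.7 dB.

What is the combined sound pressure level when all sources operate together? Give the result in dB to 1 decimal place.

Converting to relative power and adding: 10^(60.8/10) + 10^(91.2/10) + 10^(77.3/10) + 10^(90.5/10) + 10^(73.7/10) = 2.519e+09.
Combined level = 10 log₁₀(2.519e+09) = 94.0 dB.

94.0 dB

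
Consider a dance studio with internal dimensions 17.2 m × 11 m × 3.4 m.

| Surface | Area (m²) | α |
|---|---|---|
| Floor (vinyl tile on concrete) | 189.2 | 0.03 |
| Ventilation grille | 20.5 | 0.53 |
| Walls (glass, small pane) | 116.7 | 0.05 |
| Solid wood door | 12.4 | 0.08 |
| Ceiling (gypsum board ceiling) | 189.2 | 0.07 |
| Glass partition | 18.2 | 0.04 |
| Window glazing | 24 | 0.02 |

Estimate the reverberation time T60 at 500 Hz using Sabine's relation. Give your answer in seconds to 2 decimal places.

Total absorption A = 189.2·0.03 + 20.5·0.53 + 116.7·0.05 + 12.4·0.08 + 189.2·0.07 + 18.2·0.04 + 24·0.02
  = 5.676 + 10.865 + 5.835 + 0.992 + 13.244 + 0.728 + 0.480 = 37.820 m² sabins.
Room volume: 643.28 m³.
Sabine: RT60 = 0.161 × 643.28 / 37.820 = 2.74 s.

2.74 s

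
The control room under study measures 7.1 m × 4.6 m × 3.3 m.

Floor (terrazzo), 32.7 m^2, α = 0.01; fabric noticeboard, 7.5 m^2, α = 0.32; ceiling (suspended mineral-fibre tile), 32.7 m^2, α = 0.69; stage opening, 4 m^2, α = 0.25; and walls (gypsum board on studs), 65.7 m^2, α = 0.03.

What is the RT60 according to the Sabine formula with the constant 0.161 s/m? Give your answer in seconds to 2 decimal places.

A = Σ Sᵢαᵢ = 32.7·0.01 + 7.5·0.32 + 32.7·0.69 + 4·0.25 + 65.7·0.03 = 28.261 sabins.
Volume V = 7.1 × 4.6 × 3.3 = 107.778 m³.
Sabine: RT60 = 0.161 × 107.778 / 28.261 = 0.61 s.

0.61 s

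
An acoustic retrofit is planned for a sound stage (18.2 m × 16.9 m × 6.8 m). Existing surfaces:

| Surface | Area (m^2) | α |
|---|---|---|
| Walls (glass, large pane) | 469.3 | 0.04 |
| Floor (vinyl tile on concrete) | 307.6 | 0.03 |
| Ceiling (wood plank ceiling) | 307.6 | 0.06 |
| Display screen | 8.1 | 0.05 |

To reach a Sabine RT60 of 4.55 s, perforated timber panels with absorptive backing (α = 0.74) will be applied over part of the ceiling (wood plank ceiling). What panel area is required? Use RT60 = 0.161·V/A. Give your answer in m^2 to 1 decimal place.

Summing Sᵢαᵢ: 18.772 + 9.228 + 18.456 + 0.405 → A₁ = 46.861 sabins.
Required A₂ = 0.161·2091.544/4.55 = 74.008 sabins.
ΔA needed = 74.008 − 46.861 = 27.147 sabins.
Each m^2 of panel replacing the ceiling (wood plank ceiling) adds (0.74 − 0.06) = 0.68 sabins.
Panel area = 27.147 / 0.68 = 39.9 m^2.

39.9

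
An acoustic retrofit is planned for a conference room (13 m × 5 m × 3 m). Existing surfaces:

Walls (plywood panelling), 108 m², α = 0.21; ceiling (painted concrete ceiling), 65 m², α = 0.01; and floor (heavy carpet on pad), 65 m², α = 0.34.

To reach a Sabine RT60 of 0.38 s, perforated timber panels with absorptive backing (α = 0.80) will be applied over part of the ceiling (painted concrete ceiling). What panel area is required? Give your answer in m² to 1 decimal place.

47.1

Equivalent absorption area: A₁ = 108·0.21 + 65·0.01 + 65·0.34 = 45.430 m².
Required A₂ = 0.161·195/0.38 = 82.618 sabins.
Absorption to add: 82.618 − 45.430 = 37.188 sabins.
Each m² of panel replacing the ceiling (painted concrete ceiling) adds (0.80 − 0.01) = 0.79 sabins.
Panel area = 37.188 / 0.79 = 47.1 m².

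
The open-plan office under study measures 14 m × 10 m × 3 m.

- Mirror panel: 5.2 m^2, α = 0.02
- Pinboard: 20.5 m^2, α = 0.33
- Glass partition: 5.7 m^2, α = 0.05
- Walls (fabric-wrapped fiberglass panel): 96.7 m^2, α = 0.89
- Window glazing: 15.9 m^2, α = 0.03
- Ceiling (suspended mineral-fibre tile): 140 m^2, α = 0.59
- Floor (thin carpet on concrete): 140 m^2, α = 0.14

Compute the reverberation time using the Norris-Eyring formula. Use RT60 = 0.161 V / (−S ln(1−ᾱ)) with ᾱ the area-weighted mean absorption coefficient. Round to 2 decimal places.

0.26 s

Total surface area S = 5.2 + 20.5 + 5.7 + 96.7 + 15.9 + 140 + 140 = 424.0 m^2.
Absorption A = 5.2×0.02 + 20.5×0.33 + 5.7×0.05 + 96.7×0.89 + 15.9×0.03 + 140×0.59 + 140×0.14 = 195.894 sabins.
Mean coefficient ᾱ = A/S = 0.4620.
Eyring denominator: −S ln(1−ᾱ) = 262.836.
V = 14 × 10 × 3 = 420 m³.
T = 0.161·V/[−S·ln(1−ᾱ)] = 0.161·420/262.836 = 0.26 s.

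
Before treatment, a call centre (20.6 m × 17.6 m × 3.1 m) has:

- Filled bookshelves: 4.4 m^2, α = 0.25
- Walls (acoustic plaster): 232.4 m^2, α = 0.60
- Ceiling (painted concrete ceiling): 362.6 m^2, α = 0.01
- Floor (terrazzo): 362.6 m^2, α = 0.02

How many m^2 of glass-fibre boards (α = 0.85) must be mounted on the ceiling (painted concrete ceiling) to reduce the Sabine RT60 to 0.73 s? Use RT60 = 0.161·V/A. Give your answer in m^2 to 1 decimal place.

Equivalent absorption area: A₁ = 4.4·0.25 + 232.4·0.60 + 362.6·0.01 + 362.6·0.02 = 151.418 m^2.
V = 1123.936 m³. Target absorption A₂ = 0.161 × 1123.936 / 0.73 = 247.882 sabins.
Absorption to add: 247.882 − 151.418 = 96.464 sabins.
Net gain per m^2: Δα = 0.85 − 0.01 = 0.84.
Panel area = 96.464 / 0.84 = 114.8 m^2.

114.8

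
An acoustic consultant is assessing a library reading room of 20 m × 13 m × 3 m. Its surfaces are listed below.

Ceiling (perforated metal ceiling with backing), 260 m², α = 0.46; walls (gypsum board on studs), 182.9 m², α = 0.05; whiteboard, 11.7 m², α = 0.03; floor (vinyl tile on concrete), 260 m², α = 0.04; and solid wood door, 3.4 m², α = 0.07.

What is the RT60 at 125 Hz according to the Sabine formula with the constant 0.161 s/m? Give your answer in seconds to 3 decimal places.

0.899 sec

Equivalent absorption area: A = 260×0.46 + 182.9×0.05 + 11.7×0.03 + 260×0.04 + 3.4×0.07 = 139.734 m².
V = 20·13·3 = 780 m³.
Sabine: RT60 = 0.161 × 780 / 139.734 = 0.899 s.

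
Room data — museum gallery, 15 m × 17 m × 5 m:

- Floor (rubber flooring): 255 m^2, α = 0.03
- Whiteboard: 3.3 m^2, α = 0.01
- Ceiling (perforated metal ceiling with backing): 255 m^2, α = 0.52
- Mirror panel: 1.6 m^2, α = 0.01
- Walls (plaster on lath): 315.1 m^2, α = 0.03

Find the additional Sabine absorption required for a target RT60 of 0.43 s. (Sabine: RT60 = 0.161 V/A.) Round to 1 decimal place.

327.6 sabins

Equivalent absorption area: A₁ = 255×0.03 + 3.3×0.01 + 255×0.52 + 1.6×0.01 + 315.1×0.03 = 149.752 m^2.
For T = 0.43 s, need A₂ = 0.161·V/T = 0.161·1275/0.43 = 477.384 sabins.
Shortfall: 477.384 − 149.752 = 327.6 sabins.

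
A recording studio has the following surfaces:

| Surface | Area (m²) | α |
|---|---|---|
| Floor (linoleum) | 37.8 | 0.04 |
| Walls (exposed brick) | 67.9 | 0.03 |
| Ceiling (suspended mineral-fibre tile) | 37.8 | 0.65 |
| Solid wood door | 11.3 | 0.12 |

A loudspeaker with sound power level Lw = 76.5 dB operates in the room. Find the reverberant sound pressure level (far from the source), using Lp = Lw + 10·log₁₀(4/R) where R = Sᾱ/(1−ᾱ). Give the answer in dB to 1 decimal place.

Σ(Sᵢαᵢ) = 37.8·0.04 + 67.9·0.03 + 37.8·0.65 + 11.3·0.12 = 29.475; total area S = 154.8 m².
ᾱ = 0.1904, so room constant R = A/(1−ᾱ) = 36.407 m².
Lp = 76.5 + 10·log₁₀(4/36.407) = 76.5 + (-9.59) = 66.9 dB.

66.9 dB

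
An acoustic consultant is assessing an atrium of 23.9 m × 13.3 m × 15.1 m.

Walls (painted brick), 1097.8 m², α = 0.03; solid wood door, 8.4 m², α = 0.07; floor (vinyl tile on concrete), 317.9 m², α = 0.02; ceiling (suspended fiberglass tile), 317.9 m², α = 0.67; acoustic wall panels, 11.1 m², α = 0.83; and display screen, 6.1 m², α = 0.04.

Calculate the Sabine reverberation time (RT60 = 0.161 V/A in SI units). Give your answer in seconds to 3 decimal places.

2.946 sec

Total absorption A = 1097.8·0.03 + 8.4·0.07 + 317.9·0.02 + 317.9·0.67 + 11.1·0.83 + 6.1·0.04
  = 32.934 + 0.588 + 6.358 + 212.993 + 9.213 + 0.244 = 262.330 m² sabins.
V = 23.9·13.3·15.1 = 4799.837 m³.
RT60 = 0.161 · V / A = 0.161 × 4799.837 / 262.330 = 2.946 s.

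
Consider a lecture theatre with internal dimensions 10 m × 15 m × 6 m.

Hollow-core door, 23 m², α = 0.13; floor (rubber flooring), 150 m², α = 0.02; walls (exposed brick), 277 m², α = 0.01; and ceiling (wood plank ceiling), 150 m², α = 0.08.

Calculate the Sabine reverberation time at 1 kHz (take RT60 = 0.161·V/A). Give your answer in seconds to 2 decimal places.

6.98 seconds

Total absorption A = 23·0.13 + 150·0.02 + 277·0.01 + 150·0.08
  = 2.990 + 3.000 + 2.770 + 12.000 = 20.760 m² sabins.
Room volume: 900 m³.
RT60 = 0.161 · V / A = 0.161 × 900 / 20.760 = 6.98 s.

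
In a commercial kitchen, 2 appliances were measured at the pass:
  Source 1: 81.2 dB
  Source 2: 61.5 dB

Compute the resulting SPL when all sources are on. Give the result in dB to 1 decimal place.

81.2 dB

Sum in the linear (power) domain: Σ 10^(Lᵢ/10) = 10^(81.2/10) + 10^(61.5/10) = 1.332e+08.
Back to dB: 10·log₁₀ Σ = 81.2 dB.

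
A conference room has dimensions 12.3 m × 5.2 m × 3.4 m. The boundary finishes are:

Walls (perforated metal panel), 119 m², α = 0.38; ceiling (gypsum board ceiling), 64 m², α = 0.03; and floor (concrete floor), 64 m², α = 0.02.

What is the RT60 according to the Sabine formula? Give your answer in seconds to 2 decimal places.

0.72 s

Summing Sᵢαᵢ: 45.220 + 1.920 + 1.280 → A = 48.420 sabins.
V = 12.3·5.2·3.4 = 217.464 m³.
Sabine: RT60 = 0.161 × 217.464 / 48.420 = 0.72 s.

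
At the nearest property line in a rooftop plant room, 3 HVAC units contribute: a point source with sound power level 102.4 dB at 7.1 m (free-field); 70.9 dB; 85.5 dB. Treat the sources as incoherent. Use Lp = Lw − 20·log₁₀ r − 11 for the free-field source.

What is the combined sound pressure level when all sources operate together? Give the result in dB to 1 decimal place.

86.0 dB

Source at 7.1 m: Lp = 102.4 − 20·log₁₀(7.1) − 11 = 74.4 dB.
Σ 10^(Lᵢ/10) = 3.947e+08.
Combined level = 10 log₁₀(3.947e+08) = 86.0 dB.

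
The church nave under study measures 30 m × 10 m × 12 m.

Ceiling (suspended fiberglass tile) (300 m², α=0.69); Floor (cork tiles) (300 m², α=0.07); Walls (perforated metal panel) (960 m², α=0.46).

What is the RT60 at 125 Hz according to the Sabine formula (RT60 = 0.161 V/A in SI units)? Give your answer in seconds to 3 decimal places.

Equivalent absorption area: A = 300×0.69 + 300×0.07 + 960×0.46 = 669.600 m².
V = 30·10·12 = 3600 m³.
RT60 = 0.161 · V / A = 0.161 × 3600 / 669.600 = 0.866 s.

0.866 s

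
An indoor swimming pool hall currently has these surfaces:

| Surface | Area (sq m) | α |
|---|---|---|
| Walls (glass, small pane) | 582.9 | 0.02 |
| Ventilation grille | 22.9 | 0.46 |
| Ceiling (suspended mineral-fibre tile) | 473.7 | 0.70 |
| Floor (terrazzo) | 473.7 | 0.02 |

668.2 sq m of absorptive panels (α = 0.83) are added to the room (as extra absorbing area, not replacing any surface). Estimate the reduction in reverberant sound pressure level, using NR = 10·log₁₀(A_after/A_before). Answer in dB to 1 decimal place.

4.0 dB

Equivalent absorption area: A_before = 582.9*0.02 + 22.9*0.46 + 473.7*0.70 + 473.7*0.02 = 363.256 sq m.
Added absorption = 668.2 × 0.83 = 554.606 sabins.
A_after = 363.256 + 554.606 = 917.862 sabins.
NR = 10·log₁₀(917.862/363.256) = 4.0 dB.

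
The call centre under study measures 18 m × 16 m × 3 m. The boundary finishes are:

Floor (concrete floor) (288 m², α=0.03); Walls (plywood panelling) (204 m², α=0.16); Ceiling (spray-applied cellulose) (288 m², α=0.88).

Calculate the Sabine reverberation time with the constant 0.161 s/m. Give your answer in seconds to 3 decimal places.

0.472 sec

Summing Sᵢαᵢ: 8.640 + 32.640 + 253.440 → A = 294.720 sabins.
V = 18·16·3 = 864 m³.
Sabine: RT60 = 0.161 × 864 / 294.720 = 0.472 s.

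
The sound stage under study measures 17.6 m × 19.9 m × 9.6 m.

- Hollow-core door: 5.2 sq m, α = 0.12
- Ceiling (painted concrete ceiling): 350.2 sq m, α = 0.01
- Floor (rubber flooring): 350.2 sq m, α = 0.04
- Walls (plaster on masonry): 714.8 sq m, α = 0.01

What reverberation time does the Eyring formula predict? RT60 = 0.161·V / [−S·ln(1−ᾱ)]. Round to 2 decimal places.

S = Σ Sᵢ = 1420.4 sq m.
Absorption A = 5.2×0.12 + 350.2×0.01 + 350.2×0.04 + 714.8×0.01 = 25.282 sabins.
ᾱ = 25.282 / 1420.4 = 0.0178.
Eyring denominator: −S ln(1−ᾱ) = 25.511.
V = 17.6 × 19.9 × 9.6 = 3362.304 m³.
T = 0.161·V/[−S·ln(1−ᾱ)] = 0.161·3362.304/25.511 = 21.22 s.

21.22 s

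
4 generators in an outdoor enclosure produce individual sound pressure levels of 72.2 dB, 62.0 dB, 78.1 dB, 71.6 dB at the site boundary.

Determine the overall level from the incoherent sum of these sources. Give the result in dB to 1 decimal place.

79.9 dB

Converting to relative power and adding: 10^(72.2/10) + 10^(62.0/10) + 10^(78.1/10) + 10^(71.6/10) = 9.72e+07.
Back to dB: 10·log₁₀ Σ = 79.9 dB.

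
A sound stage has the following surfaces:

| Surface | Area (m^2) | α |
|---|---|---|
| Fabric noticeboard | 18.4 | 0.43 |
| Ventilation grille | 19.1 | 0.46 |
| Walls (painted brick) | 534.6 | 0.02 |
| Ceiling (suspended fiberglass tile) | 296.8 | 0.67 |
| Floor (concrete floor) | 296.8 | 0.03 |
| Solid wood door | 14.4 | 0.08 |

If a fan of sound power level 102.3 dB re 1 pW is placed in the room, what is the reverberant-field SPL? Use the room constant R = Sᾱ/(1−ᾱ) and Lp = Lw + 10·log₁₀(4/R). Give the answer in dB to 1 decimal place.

83.6 dB

Σ(Sᵢαᵢ) = 18.4·0.43 + 19.1·0.46 + 534.6·0.02 + 296.8·0.67 + 296.8·0.03 + 14.4·0.08 = 236.302; total area S = 1180.1 m^2.
ᾱ = 0.2002, so room constant R = A/(1−ᾱ) = 295.451 m^2.
Lp = 102.3 + 10·log₁₀(4/295.451) = 102.3 + (-18.68) = 83.6 dB.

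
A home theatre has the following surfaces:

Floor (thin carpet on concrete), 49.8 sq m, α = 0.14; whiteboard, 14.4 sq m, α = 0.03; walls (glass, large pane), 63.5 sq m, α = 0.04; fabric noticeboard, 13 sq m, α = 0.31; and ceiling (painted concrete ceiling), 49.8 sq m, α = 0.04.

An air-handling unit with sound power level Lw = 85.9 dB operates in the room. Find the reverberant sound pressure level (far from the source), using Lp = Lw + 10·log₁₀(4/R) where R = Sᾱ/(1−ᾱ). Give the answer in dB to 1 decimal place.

Σ(Sᵢαᵢ) = 49.8×0.14 + 14.4×0.03 + 63.5×0.04 + 13×0.31 + 49.8×0.04 = 15.966; total area S = 190.5 sq m.
ᾱ = 0.0838, so room constant R = A/(1−ᾱ) = 17.426 sq m.
Lp = 85.9 + 10·log₁₀(4/17.426) = 85.9 + (-6.39) = 79.5 dB.

79.5 dB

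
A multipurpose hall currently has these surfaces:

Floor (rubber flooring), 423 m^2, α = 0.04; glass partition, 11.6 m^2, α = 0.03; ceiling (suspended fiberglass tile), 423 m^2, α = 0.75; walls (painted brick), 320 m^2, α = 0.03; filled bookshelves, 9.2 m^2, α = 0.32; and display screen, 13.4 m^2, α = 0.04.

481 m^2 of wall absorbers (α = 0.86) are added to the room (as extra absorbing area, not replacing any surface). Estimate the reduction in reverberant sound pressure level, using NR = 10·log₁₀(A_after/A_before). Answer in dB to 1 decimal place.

A_before = Σ Sᵢαᵢ = 423*0.04 + 11.6*0.03 + 423*0.75 + 320*0.03 + 9.2*0.32 + 13.4*0.04 = 347.598 sabins.
Treatment contributes 481·0.86 = 413.660 sabins.
New total A_after = 761.258 sabins.
Reduction = 10 log₁₀(A_after/A_before) = 10 log₁₀(2.1901) = 3.4 dB.

3.4 dB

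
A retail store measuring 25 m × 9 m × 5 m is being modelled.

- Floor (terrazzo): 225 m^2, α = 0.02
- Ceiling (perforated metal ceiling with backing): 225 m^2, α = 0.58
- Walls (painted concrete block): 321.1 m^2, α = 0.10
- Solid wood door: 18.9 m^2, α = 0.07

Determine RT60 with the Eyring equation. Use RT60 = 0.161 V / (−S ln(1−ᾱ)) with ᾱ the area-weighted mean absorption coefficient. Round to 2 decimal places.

Total surface area S = 225 + 225 + 321.1 + 18.9 = 790.0 m^2.
Absorption A = 225·0.02 + 225·0.58 + 321.1·0.10 + 18.9·0.07 = 168.433 sabins.
Mean coefficient ᾱ = A/S = 0.2132.
−S·ln(1−ᾱ) = −790.0 × ln(1 − 0.2132) = 189.427.
V = 25 × 9 × 5 = 1125 m³.
T = 0.161·V/[−S·ln(1−ᾱ)] = 0.161·1125/189.427 = 0.96 s.

0.96 sec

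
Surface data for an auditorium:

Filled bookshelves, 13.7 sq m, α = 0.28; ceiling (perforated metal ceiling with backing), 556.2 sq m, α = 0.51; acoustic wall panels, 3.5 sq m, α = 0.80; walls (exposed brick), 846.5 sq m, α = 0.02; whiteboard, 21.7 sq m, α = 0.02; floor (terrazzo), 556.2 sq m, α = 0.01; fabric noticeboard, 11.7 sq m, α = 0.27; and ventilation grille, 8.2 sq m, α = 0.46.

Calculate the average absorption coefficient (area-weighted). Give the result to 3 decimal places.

S = Σ Sᵢ = 13.7 + 556.2 + 3.5 + 846.5 + 21.7 + 556.2 + 11.7 + 8.2 = 2017.7 sq m.
A = 13.7·0.28 + 556.2·0.51 + 3.5·0.80 + 846.5·0.02 + 21.7·0.02 + 556.2·0.01 + 11.7·0.27 + 8.2·0.46 = 320.155 sabins.
ᾱ = A/S = 0.159.

0.159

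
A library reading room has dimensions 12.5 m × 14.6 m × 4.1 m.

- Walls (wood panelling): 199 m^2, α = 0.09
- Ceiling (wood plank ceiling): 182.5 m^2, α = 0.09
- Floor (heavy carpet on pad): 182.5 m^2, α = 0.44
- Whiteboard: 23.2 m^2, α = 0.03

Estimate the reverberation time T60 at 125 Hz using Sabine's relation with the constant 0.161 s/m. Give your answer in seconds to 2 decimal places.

1.04 sec

Equivalent absorption area: A = 199*0.09 + 182.5*0.09 + 182.5*0.44 + 23.2*0.03 = 115.331 m^2.
V = 12.5·14.6·4.1 = 748.25 m³.
RT60 = 0.161 · V / A = 0.161 × 748.25 / 115.331 = 1.04 s.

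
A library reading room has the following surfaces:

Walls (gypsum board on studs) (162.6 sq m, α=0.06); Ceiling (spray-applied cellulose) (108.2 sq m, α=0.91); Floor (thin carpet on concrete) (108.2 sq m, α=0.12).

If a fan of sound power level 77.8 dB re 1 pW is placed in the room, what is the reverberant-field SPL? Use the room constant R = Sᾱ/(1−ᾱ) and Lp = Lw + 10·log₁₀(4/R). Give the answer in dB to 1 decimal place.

A = 121.202 sabins; S = 379.0 sq m.
ᾱ = 0.3198, so room constant R = A/(1−ᾱ) = 178.186 sq m.
Lp = Lw + 10 log₁₀(4/R) = 77.8 -16.49 = 61.3 dB.

61.3 dB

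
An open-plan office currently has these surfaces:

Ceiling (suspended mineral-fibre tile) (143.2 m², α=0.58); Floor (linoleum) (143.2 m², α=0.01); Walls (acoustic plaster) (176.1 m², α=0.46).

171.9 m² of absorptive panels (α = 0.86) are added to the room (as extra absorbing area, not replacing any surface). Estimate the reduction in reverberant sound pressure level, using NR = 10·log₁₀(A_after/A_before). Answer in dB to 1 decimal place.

Summing Sᵢαᵢ: 83.056 + 1.432 + 81.006 → A_before = 165.494 sabins.
Added absorption = 171.9 × 0.86 = 147.834 sabins.
A_after = 165.494 + 147.834 = 313.328 sabins.
Reduction = 10 log₁₀(A_after/A_before) = 10 log₁₀(1.8933) = 2.8 dB.

2.8 dB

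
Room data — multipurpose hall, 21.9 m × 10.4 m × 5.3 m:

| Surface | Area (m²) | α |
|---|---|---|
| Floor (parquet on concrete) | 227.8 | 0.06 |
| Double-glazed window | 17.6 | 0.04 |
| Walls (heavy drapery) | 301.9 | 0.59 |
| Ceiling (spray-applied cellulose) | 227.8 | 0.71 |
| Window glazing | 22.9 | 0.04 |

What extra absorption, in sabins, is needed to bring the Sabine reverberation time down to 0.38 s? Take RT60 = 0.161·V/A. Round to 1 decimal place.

A₁ = Σ Sᵢαᵢ = 227.8*0.06 + 17.6*0.04 + 301.9*0.59 + 227.8*0.71 + 22.9*0.04 = 355.147 sabins.
V = 1207.128 m³. Required absorption A₂ = 0.161 × 1207.128 / 0.38 = 511.441 sabins.
Additional absorption ΔA = 511.441 − 355.147 = 156.3 sabins.

156.3 sabins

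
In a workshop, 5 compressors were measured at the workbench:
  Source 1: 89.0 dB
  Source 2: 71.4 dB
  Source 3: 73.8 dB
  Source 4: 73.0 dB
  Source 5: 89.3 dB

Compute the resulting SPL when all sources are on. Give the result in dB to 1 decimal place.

Sum in the linear (power) domain: Σ 10^(Lᵢ/10) = 10^(89.0/10) + 10^(71.4/10) + 10^(73.8/10) + 10^(73.0/10) + 10^(89.3/10) = 1.703e+09.
Combined level = 10 log₁₀(1.703e+09) = 92.3 dB.

92.3 dB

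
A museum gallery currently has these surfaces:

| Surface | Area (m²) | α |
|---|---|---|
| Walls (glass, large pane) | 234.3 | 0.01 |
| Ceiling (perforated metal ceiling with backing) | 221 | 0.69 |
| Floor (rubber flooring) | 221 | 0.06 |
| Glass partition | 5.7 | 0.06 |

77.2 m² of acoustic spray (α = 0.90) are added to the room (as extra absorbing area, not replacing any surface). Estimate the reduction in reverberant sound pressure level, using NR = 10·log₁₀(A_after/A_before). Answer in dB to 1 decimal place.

A_before = Σ Sᵢαᵢ = 234.3·0.01 + 221·0.69 + 221·0.06 + 5.7·0.06 = 168.435 sabins.
Treatment contributes 77.2·0.90 = 69.480 sabins.
A_after = 168.435 + 69.480 = 237.915 sabins.
Reduction = 10 log₁₀(A_after/A_before) = 10 log₁₀(1.4125) = 1.5 dB.

1.5 dB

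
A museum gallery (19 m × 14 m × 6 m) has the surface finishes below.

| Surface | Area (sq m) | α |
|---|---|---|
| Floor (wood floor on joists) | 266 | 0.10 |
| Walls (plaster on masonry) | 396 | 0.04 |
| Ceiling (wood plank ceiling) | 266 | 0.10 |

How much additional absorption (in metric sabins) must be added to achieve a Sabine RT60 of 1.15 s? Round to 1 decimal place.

154.4 sabins

A₁ = Σ Sᵢαᵢ = 266·0.10 + 396·0.04 + 266·0.10 = 69.040 sabins.
For T = 1.15 s, need A₂ = 0.161·V/T = 0.161·1596/1.15 = 223.440 sabins.
Additional absorption ΔA = 223.440 − 69.040 = 154.4 sabins.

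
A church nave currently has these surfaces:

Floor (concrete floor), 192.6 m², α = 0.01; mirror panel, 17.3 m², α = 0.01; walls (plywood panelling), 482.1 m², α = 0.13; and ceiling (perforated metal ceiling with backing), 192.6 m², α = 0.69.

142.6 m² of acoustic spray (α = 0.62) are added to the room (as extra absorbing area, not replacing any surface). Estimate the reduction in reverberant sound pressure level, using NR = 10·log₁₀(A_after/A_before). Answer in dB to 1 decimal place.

Total absorption A_before = 192.6×0.01 + 17.3×0.01 + 482.1×0.13 + 192.6×0.69
  = 1.926 + 0.173 + 62.673 + 132.894 = 197.666 m² sabins.
Treatment contributes 142.6·0.62 = 88.412 sabins.
A_after = 197.666 + 88.412 = 286.078 sabins.
NR = 10·log₁₀(286.078/197.666) = 1.6 dB.

1.6 dB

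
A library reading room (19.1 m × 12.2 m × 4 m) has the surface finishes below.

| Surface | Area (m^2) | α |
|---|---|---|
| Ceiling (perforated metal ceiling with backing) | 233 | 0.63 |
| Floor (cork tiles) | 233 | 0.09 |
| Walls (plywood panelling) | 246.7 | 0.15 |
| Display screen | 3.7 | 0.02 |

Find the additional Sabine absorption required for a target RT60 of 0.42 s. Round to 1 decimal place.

Equivalent absorption area: A₁ = 233·0.63 + 233·0.09 + 246.7·0.15 + 3.7·0.02 = 204.839 m^2.
V = 932.08 m³. Required absorption A₂ = 0.161 × 932.08 / 0.42 = 357.297 sabins.
Additional absorption ΔA = 357.297 − 204.839 = 152.5 sabins.

152.5 sabins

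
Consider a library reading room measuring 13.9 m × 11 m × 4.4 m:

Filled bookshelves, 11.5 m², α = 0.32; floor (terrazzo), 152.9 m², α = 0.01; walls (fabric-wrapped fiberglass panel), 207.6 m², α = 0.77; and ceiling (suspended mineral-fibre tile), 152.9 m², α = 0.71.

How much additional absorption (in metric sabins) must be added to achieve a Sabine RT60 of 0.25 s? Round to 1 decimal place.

159.6 sabins

Summing Sᵢαᵢ: 3.680 + 1.529 + 159.852 + 108.559 → A₁ = 273.620 sabins.
For T = 0.25 s, need A₂ = 0.161·V/T = 0.161·672.76/0.25 = 433.257 sabins.
ΔA = A₂ − A₁ = 433.257 − 273.620 = 159.6 sabins.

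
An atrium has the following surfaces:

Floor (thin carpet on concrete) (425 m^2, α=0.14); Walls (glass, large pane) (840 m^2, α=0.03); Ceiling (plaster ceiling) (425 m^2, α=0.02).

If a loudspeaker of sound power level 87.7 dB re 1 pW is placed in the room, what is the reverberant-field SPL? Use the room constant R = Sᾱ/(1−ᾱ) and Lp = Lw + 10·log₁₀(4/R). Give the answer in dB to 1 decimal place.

A = 93.200 sabins; S = 1690.0 m^2.
ᾱ = 93.200/1690.0 = 0.0551; R = Sᾱ/(1−ᾱ) = 93.200/(1−0.0551) = 98.635 m^2.
Lp = 87.7 + 10·log₁₀(4/98.635) = 87.7 + (-13.92) = 73.8 dB.

73.8 dB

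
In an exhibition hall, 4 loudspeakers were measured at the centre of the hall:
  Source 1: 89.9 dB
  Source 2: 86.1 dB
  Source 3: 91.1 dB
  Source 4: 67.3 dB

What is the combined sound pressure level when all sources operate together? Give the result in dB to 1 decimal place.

94.3 dB

Σ 10^(Lᵢ/10) = 2.678e+09.
Back to dB: 10·log₁₀ Σ = 94.3 dB.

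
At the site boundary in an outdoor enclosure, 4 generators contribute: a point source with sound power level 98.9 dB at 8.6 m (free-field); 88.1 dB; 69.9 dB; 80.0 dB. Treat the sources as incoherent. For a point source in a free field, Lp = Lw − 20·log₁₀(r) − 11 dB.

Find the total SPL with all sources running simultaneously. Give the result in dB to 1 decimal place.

Source at 8.6 m: Lp = 98.9 − 20·log₁₀(8.6) − 11 = 69.2 dB.
Converting to relative power and adding: 10^(69.2/10) + 10^(88.1/10) + 10^(69.9/10) + 10^(80.0/10) = 7.637e+08.
L_total = 10·log₁₀(7.637e+08) = 88.8 dB.

88.8 dB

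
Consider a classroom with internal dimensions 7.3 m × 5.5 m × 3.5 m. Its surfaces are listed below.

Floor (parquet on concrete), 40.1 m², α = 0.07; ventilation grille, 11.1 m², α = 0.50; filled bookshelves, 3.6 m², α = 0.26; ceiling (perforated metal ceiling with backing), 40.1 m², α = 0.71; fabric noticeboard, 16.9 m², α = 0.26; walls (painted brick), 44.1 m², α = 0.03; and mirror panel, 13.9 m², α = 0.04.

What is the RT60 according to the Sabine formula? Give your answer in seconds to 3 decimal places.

Total absorption A = 40.1·0.07 + 11.1·0.50 + 3.6·0.26 + 40.1·0.71 + 16.9·0.26 + 44.1·0.03 + 13.9·0.04
  = 2.807 + 5.550 + 0.936 + 28.471 + 4.394 + 1.323 + 0.556 = 44.037 m² sabins.
V = 7.3·5.5·3.5 = 140.525 m³.
T = 0.161 V/A = 0.161·140.525/44.037 = 0.514 s.

0.514 seconds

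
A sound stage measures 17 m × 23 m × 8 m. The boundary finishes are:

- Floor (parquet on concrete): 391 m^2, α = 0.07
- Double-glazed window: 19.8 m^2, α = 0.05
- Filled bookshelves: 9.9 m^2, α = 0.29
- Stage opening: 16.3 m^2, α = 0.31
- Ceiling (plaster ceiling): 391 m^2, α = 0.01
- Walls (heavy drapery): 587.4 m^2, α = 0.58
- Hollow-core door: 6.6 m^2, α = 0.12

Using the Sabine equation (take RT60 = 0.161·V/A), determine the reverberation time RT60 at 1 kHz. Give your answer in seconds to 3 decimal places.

1.319 sec

A = Σ Sᵢαᵢ = 391*0.07 + 19.8*0.05 + 9.9*0.29 + 16.3*0.31 + 391*0.01 + 587.4*0.58 + 6.6*0.12 = 381.678 sabins.
Volume V = 17 × 23 × 8 = 3128 m³.
RT60 = 0.161 · V / A = 0.161 × 3128 / 381.678 = 1.319 s.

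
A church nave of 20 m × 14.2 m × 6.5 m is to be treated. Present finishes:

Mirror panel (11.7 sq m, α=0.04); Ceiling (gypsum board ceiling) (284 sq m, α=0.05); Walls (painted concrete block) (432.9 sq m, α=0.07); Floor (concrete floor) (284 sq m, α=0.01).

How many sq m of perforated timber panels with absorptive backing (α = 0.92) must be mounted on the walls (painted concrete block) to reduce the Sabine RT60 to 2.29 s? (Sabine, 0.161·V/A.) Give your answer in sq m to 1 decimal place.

Summing Sᵢαᵢ: 0.468 + 14.200 + 30.303 + 2.840 → A₁ = 47.811 sabins.
Required A₂ = 0.161·1846/2.29 = 129.784 sabins.
ΔA needed = 129.784 − 47.811 = 81.973 sabins.
Net gain per sq m: Δα = 0.92 − 0.07 = 0.85.
Panel area = 81.973 / 0.85 = 96.4 sq m.

96.4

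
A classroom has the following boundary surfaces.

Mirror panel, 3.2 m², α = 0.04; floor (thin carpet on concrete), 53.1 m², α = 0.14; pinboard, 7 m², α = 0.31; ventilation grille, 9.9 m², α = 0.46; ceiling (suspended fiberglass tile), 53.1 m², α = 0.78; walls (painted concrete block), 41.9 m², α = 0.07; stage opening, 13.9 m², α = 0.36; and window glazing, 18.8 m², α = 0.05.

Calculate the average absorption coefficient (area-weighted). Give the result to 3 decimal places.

0.321

Total surface area S = 200.9 m².
Σ(Sᵢαᵢ) = 3.2·0.04 + 53.1·0.14 + 7·0.31 + 9.9·0.46 + 53.1·0.78 + 41.9·0.07 + 13.9·0.36 + 18.8·0.05 = 64.581.
ᾱ = A/S = 0.321.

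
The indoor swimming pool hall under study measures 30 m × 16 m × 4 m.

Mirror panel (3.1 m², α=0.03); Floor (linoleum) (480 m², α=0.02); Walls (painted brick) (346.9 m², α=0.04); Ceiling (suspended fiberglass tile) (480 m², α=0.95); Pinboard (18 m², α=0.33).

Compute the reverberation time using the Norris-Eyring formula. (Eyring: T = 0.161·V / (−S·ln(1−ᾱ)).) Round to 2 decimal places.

S = Σ Sᵢ = 1328.0 m².
Σ(Sᵢαᵢ) = 3.1·0.03 + 480·0.02 + 346.9·0.04 + 480·0.95 + 18·0.33 = 485.509.
Mean coefficient ᾱ = A/S = 0.3656.
Eyring denominator: −S ln(1−ᾱ) = 604.340.
V = 30 × 16 × 4 = 1920 m³.
RT60 = 0.161 × 1920 / 604.340 = 0.51 s.

0.51 seconds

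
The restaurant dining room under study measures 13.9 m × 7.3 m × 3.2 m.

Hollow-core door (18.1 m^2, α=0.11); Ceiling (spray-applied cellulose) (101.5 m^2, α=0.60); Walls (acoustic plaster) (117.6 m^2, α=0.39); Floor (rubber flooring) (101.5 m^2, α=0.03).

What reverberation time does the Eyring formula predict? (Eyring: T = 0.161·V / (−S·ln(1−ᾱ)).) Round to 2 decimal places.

0.39 s

S = Σ Sᵢ = 338.7 m^2.
Absorption A = 18.1·0.11 + 101.5·0.60 + 117.6·0.39 + 101.5·0.03 = 111.800 sabins.
ᾱ = 111.800 / 338.7 = 0.3301.
Eyring denominator: −S ln(1−ᾱ) = 135.692.
V = 13.9 × 7.3 × 3.2 = 324.704 m³.
T = 0.161·V/[−S·ln(1−ᾱ)] = 0.161·324.704/135.692 = 0.39 s.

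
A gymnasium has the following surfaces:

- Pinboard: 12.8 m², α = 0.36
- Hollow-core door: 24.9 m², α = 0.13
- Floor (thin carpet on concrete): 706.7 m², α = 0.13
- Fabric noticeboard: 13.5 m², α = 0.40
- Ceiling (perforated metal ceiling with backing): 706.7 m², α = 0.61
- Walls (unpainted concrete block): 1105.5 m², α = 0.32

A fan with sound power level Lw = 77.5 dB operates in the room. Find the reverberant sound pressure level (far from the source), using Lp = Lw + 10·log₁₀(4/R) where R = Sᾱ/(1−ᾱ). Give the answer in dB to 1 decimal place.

Σ(Sᵢαᵢ) = 12.8·0.36 + 24.9·0.13 + 706.7·0.13 + 13.5·0.40 + 706.7·0.61 + 1105.5·0.32 = 889.963; total area S = 2570.1 m².
ᾱ = 0.3463, so room constant R = A/(1−ᾱ) = 1361.424 m².
Lp = Lw + 10 log₁₀(4/R) = 77.5 -25.32 = 52.2 dB.

52.2 dB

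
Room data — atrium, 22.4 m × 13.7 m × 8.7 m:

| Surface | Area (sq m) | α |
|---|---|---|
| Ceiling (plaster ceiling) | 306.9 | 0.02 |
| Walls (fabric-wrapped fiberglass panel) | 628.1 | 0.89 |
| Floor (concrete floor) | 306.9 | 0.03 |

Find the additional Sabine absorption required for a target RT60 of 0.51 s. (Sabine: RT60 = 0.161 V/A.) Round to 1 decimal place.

268.5 sabins

A₁ = Σ Sᵢαᵢ = 306.9*0.02 + 628.1*0.89 + 306.9*0.03 = 574.354 sabins.
Target A₂ = 0.161·2669.856/0.51 = 842.837 sabins (V = 2669.856 m³).
Additional absorption ΔA = 842.837 − 574.354 = 268.5 sabins.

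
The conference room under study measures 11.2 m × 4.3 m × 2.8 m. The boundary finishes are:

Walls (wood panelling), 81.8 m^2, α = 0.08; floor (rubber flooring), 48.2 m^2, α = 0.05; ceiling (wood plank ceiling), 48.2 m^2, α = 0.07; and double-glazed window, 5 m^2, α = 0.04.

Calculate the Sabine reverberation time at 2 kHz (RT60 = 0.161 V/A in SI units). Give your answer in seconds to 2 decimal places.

1.73 s

A = Σ Sᵢαᵢ = 81.8×0.08 + 48.2×0.05 + 48.2×0.07 + 5×0.04 = 12.528 sabins.
Room volume: 134.848 m³.
T = 0.161 V/A = 0.161·134.848/12.528 = 1.73 s.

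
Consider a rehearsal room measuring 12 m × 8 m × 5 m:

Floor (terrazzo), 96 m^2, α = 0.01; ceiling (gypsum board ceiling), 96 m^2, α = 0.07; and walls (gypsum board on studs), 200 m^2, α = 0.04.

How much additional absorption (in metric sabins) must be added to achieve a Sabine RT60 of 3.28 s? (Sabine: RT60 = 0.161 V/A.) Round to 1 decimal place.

Summing Sᵢαᵢ: 0.960 + 6.720 + 8.000 → A₁ = 15.680 sabins.
V = 480 m³. Required absorption A₂ = 0.161 × 480 / 3.28 = 23.561 sabins.
ΔA = A₂ − A₁ = 23.561 − 15.680 = 7.9 sabins.

7.9 sabins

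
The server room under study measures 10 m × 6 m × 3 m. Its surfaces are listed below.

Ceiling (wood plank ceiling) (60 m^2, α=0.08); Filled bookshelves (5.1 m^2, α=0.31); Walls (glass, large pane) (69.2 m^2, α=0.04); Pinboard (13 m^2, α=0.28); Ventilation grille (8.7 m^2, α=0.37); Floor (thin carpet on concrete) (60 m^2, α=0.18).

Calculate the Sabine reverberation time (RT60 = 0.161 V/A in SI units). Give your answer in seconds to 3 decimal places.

1.081 s

Total absorption A = 60×0.08 + 5.1×0.31 + 69.2×0.04 + 13×0.28 + 8.7×0.37 + 60×0.18
  = 4.800 + 1.581 + 2.768 + 3.640 + 3.219 + 10.800 = 26.808 m^2 sabins.
V = 10·6·3 = 180 m³.
RT60 = 0.161 · V / A = 0.161 × 180 / 26.808 = 1.081 s.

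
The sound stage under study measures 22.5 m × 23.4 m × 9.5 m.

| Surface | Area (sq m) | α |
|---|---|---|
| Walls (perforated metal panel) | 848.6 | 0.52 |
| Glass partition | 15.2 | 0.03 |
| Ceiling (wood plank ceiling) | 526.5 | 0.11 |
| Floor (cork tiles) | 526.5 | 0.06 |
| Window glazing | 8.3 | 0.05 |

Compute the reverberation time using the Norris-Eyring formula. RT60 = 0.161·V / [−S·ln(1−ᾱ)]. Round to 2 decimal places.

S = Σ Sᵢ = 1925.1 sq m.
Absorption A = 848.6×0.52 + 15.2×0.03 + 526.5×0.11 + 526.5×0.06 + 8.3×0.05 = 531.648 sabins.
ᾱ = 531.648 / 1925.1 = 0.2762.
−S·ln(1−ᾱ) = −1925.1 × ln(1 − 0.2762) = 622.270.
V = 22.5 × 23.4 × 9.5 = 5001.75 m³.
RT60 = 0.161 × 5001.75 / 622.270 = 1.29 s.

1.29 seconds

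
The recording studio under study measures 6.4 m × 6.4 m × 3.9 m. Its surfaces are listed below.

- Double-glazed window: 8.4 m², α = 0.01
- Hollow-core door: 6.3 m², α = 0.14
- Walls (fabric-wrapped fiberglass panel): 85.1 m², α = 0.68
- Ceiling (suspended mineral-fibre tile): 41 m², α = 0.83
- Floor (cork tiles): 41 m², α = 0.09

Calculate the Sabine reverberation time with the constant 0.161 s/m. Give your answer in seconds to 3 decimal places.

0.266 s

A = Σ Sᵢαᵢ = 8.4×0.01 + 6.3×0.14 + 85.1×0.68 + 41×0.83 + 41×0.09 = 96.554 sabins.
V = 6.4·6.4·3.9 = 159.744 m³.
Sabine: RT60 = 0.161 × 159.744 / 96.554 = 0.266 s.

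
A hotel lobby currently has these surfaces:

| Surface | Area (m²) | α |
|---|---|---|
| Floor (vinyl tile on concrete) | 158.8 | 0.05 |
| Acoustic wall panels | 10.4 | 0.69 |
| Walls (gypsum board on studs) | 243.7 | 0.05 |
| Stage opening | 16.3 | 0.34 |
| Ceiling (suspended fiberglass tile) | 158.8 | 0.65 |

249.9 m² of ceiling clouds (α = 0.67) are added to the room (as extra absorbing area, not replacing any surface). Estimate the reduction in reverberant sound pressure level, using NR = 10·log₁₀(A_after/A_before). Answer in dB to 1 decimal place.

Summing Sᵢαᵢ: 7.940 + 7.176 + 12.185 + 5.542 + 103.220 → A_before = 136.063 sabins.
Treatment contributes 249.9·0.67 = 167.433 sabins.
A_after = 136.063 + 167.433 = 303.496 sabins.
NR = 10·log₁₀(303.496/136.063) = 3.5 dB.

3.5 dB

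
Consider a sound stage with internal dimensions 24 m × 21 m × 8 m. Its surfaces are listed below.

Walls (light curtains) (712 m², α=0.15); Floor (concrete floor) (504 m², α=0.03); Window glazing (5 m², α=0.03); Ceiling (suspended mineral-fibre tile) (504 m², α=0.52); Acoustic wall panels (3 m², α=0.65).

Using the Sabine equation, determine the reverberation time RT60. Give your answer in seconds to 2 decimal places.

Total absorption A = 712×0.15 + 504×0.03 + 5×0.03 + 504×0.52 + 3×0.65
  = 106.800 + 15.120 + 0.150 + 262.080 + 1.950 = 386.100 m² sabins.
Volume V = 24 × 21 × 8 = 4032 m³.
T = 0.161 V/A = 0.161·4032/386.100 = 1.68 s.

1.68 s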